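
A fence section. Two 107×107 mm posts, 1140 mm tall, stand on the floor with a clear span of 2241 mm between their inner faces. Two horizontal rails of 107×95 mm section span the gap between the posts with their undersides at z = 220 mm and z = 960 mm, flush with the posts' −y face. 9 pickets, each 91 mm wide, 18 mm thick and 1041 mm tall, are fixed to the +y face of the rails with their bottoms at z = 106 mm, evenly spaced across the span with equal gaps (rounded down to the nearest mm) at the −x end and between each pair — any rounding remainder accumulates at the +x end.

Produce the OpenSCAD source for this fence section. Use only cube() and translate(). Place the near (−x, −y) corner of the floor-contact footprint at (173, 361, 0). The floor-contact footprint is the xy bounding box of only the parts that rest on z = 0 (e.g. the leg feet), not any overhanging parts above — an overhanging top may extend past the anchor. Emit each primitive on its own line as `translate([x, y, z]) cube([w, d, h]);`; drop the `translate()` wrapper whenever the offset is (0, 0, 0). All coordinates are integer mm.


translate([173, 361, 0]) cube([107, 107, 1140]);
translate([2521, 361, 0]) cube([107, 107, 1140]);
translate([280, 361, 220]) cube([2241, 107, 95]);
translate([280, 361, 960]) cube([2241, 107, 95]);
translate([422, 468, 106]) cube([91, 18, 1041]);
translate([655, 468, 106]) cube([91, 18, 1041]);
translate([888, 468, 106]) cube([91, 18, 1041]);
translate([1121, 468, 106]) cube([91, 18, 1041]);
translate([1354, 468, 106]) cube([91, 18, 1041]);
translate([1587, 468, 106]) cube([91, 18, 1041]);
translate([1820, 468, 106]) cube([91, 18, 1041]);
translate([2053, 468, 106]) cube([91, 18, 1041]);
translate([2286, 468, 106]) cube([91, 18, 1041]);


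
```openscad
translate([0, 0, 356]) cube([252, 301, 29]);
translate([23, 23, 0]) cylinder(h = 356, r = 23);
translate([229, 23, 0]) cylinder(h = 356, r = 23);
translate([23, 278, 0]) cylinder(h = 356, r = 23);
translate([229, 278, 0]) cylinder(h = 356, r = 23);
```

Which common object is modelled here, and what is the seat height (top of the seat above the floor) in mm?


A stool. The seat height is 385 mm.

A 252×301×29 slab at z = 356 on four corner cylinders — a stool. The seat top is 356 + 29 = 385 mm.


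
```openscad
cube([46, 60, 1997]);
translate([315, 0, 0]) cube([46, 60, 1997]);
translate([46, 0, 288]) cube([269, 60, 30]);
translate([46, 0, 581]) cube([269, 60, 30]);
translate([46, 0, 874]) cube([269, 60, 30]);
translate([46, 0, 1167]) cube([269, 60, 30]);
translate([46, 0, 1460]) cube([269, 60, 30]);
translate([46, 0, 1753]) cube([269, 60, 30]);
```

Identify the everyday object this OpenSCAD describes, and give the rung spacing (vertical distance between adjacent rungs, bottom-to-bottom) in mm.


A ladder. The rung spacing is 293 mm.

Two tall 46×60 posts with 6 short bars between them — a ladder. Adjacent rungs sit at z = 288 and z = 581, so the spacing is 581 − 288 = 293 mm.


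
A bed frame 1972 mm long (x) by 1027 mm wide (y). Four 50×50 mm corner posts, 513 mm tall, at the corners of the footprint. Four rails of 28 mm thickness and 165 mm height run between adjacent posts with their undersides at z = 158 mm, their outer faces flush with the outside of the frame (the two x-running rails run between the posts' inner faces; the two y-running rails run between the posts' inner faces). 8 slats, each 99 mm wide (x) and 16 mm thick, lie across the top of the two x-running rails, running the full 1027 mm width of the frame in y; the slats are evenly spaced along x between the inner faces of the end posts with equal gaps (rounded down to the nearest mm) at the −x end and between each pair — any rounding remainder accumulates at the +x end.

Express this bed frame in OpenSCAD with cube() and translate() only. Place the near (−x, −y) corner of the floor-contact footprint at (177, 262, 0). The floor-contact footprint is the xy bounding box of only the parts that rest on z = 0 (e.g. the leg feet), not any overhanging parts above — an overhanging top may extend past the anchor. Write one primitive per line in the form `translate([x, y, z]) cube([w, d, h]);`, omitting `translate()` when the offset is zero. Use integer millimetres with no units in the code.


translate([177, 262, 0]) cube([50, 50, 513]);
translate([177, 1239, 0]) cube([50, 50, 513]);
translate([2099, 262, 0]) cube([50, 50, 513]);
translate([2099, 1239, 0]) cube([50, 50, 513]);
translate([227, 262, 158]) cube([1872, 28, 165]);
translate([227, 1261, 158]) cube([1872, 28, 165]);
translate([177, 312, 158]) cube([28, 927, 165]);
translate([2121, 312, 158]) cube([28, 927, 165]);
translate([347, 262, 323]) cube([99, 1027, 16]);
translate([566, 262, 323]) cube([99, 1027, 16]);
translate([785, 262, 323]) cube([99, 1027, 16]);
translate([1004, 262, 323]) cube([99, 1027, 16]);
translate([1223, 262, 323]) cube([99, 1027, 16]);
translate([1442, 262, 323]) cube([99, 1027, 16]);
translate([1661, 262, 323]) cube([99, 1027, 16]);
translate([1880, 262, 323]) cube([99, 1027, 16]);


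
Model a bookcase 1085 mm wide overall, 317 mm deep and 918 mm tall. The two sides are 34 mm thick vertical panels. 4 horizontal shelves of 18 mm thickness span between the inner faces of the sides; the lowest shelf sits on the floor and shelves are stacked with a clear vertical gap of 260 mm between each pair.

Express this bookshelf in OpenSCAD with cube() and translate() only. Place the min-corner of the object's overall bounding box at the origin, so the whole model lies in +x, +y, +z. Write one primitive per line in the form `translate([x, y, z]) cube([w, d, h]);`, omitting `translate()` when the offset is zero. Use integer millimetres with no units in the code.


cube([34, 317, 918]);
translate([1051, 0, 0]) cube([34, 317, 918]);
translate([34, 0, 0]) cube([1017, 317, 18]);
translate([34, 0, 278]) cube([1017, 317, 18]);
translate([34, 0, 556]) cube([1017, 317, 18]);
translate([34, 0, 834]) cube([1017, 317, 18]);


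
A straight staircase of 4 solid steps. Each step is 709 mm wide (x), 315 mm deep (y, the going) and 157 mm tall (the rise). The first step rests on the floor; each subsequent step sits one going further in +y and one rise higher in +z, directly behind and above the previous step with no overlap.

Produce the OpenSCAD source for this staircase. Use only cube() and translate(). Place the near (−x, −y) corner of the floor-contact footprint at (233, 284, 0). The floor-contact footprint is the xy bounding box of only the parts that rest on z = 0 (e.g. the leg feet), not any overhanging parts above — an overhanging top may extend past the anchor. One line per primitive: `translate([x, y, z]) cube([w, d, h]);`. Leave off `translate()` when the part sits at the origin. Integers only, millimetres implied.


translate([233, 284, 0]) cube([709, 315, 157]);
translate([233, 599, 157]) cube([709, 315, 157]);
translate([233, 914, 314]) cube([709, 315, 157]);
translate([233, 1229, 471]) cube([709, 315, 157]);


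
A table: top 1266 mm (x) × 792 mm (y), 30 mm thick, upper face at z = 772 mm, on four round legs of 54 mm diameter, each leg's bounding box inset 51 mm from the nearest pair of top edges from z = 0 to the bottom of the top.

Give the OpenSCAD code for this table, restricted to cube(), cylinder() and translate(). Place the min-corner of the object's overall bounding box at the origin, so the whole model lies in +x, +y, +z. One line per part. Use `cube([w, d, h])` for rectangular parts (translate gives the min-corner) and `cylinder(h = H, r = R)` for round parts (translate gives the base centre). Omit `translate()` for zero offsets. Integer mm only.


translate([0, 0, 742]) cube([1266, 792, 30]);
translate([78, 78, 0]) cylinder(h = 742, r = 27);
translate([1188, 78, 0]) cylinder(h = 742, r = 27);
translate([78, 714, 0]) cylinder(h = 742, r = 27);
translate([1188, 714, 0]) cylinder(h = 742, r = 27);


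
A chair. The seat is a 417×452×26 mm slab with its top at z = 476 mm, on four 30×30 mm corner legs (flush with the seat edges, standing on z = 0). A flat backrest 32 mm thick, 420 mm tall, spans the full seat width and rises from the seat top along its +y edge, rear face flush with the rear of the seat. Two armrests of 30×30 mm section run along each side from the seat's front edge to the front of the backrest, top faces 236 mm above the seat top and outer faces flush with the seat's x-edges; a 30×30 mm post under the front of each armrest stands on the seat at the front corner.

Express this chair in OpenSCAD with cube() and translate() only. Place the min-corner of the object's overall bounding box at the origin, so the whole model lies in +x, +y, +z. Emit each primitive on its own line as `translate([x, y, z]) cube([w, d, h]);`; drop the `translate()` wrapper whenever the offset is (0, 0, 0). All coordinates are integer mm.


translate([0, 0, 450]) cube([417, 452, 26]);
cube([30, 30, 450]);
translate([387, 0, 0]) cube([30, 30, 450]);
translate([0, 422, 0]) cube([30, 30, 450]);
translate([387, 422, 0]) cube([30, 30, 450]);
translate([0, 420, 476]) cube([417, 32, 420]);
translate([0, 0, 682]) cube([30, 420, 30]);
translate([387, 0, 682]) cube([30, 420, 30]);
translate([0, 0, 476]) cube([30, 30, 206]);
translate([387, 0, 476]) cube([30, 30, 206]);


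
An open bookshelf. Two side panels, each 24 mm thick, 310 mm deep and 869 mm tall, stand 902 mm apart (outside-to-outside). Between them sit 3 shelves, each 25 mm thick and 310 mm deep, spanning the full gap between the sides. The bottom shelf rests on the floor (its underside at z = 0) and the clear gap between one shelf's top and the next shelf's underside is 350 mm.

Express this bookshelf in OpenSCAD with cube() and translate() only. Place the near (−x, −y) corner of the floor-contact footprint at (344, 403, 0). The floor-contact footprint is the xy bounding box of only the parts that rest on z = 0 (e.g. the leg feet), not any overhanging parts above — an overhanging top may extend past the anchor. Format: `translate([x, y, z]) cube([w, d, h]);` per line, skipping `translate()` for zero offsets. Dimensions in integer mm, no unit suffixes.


translate([344, 403, 0]) cube([24, 310, 869]);
translate([1222, 403, 0]) cube([24, 310, 869]);
translate([368, 403, 0]) cube([854, 310, 25]);
translate([368, 403, 375]) cube([854, 310, 25]);
translate([368, 403, 750]) cube([854, 310, 25]);


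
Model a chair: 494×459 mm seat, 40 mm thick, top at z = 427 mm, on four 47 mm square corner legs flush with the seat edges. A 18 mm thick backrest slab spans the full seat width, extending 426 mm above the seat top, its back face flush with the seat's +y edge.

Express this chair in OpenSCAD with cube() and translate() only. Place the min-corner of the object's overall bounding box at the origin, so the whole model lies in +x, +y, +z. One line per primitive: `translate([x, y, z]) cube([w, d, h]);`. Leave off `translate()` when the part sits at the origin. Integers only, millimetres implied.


// leg_h = 427 - 40 = 387
translate([0, 0, 387]) cube([494, 459, 40]);
cube([47, 47, 387]);
translate([447, 0, 0]) cube([47, 47, 387]);
translate([0, 412, 0]) cube([47, 47, 387]);
translate([447, 412, 0]) cube([47, 47, 387]);
translate([0, 441, 427]) cube([494, 18, 426]);


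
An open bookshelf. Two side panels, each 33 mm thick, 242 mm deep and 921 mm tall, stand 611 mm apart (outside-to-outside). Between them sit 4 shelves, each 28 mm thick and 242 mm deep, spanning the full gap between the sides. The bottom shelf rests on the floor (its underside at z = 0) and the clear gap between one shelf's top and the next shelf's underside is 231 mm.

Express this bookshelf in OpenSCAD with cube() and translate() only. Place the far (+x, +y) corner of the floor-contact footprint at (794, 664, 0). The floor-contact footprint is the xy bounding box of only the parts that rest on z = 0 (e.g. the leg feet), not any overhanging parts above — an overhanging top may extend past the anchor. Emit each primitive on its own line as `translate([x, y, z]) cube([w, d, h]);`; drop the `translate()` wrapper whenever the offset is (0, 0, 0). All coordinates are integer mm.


translate([183, 422, 0]) cube([33, 242, 921]);
translate([761, 422, 0]) cube([33, 242, 921]);
translate([216, 422, 0]) cube([545, 242, 28]);
translate([216, 422, 259]) cube([545, 242, 28]);
translate([216, 422, 518]) cube([545, 242, 28]);
translate([216, 422, 777]) cube([545, 242, 28]);


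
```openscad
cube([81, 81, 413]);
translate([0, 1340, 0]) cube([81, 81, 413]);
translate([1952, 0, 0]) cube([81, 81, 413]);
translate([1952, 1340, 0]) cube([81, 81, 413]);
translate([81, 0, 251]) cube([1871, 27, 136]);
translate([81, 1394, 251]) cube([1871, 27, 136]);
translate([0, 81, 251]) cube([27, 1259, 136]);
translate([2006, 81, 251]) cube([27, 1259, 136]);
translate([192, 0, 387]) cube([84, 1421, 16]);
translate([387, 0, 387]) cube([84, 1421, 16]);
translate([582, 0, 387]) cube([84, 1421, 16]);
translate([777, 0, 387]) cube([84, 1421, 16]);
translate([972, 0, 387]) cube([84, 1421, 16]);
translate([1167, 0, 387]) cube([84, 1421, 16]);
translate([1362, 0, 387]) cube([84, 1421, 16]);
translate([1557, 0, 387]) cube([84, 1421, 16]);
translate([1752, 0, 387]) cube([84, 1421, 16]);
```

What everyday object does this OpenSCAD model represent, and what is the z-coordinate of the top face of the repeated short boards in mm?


A bed frame. The slat-top height is 403 mm.

Four posts, four rails, and a row of slats — a bed frame. Slats sit on the rails at z = 251 + 136 = 387; with slat thickness 16, the top is 403 mm.


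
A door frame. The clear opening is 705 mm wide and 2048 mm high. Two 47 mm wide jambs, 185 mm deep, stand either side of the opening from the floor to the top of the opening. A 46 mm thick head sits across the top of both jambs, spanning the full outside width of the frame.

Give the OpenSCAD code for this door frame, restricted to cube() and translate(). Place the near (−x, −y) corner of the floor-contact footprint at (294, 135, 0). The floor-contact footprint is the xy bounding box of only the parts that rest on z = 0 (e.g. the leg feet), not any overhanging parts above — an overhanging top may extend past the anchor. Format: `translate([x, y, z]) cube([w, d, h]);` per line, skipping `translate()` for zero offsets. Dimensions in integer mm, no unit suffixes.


translate([294, 135, 0]) cube([47, 185, 2048]);
translate([1046, 135, 0]) cube([47, 185, 2048]);
translate([294, 135, 2048]) cube([799, 185, 46]);


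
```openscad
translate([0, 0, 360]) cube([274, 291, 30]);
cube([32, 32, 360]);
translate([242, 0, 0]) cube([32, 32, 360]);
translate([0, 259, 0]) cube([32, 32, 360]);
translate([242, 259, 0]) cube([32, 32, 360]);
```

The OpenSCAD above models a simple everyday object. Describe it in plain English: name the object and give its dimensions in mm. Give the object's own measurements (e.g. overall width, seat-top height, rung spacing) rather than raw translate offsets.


A simple wooden stool: a rectangular seat 274 mm (x) by 291 mm (y), 30 mm thick, top face at z = 390 mm, on four square legs, each 32×32 mm in cross-section. The legs rest on z = 0, each flush with a corner of the seat.


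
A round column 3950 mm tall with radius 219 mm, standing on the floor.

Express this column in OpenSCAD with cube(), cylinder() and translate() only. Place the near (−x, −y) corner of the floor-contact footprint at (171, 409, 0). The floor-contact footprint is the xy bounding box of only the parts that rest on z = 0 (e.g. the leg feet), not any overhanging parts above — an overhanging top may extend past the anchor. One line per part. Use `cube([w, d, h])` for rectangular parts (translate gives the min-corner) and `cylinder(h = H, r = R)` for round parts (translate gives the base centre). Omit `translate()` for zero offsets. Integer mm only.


translate([390, 628, 0]) cylinder(h = 3950, r = 219);


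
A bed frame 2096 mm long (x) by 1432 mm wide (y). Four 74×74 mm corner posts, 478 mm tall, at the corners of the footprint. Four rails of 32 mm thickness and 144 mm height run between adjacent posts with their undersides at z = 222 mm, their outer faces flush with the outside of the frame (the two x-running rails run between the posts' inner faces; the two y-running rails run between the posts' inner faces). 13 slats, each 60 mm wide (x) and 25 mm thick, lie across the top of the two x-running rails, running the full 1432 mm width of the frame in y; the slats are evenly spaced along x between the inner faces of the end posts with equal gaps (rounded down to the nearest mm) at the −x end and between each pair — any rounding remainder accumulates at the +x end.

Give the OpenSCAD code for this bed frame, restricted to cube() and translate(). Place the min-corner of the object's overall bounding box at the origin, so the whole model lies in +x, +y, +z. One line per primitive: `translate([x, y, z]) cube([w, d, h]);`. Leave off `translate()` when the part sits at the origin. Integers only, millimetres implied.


cube([74, 74, 478]);
translate([0, 1358, 0]) cube([74, 74, 478]);
translate([2022, 0, 0]) cube([74, 74, 478]);
translate([2022, 1358, 0]) cube([74, 74, 478]);
translate([74, 0, 222]) cube([1948, 32, 144]);
translate([74, 1400, 222]) cube([1948, 32, 144]);
translate([0, 74, 222]) cube([32, 1284, 144]);
translate([2064, 74, 222]) cube([32, 1284, 144]);
translate([157, 0, 366]) cube([60, 1432, 25]);
translate([300, 0, 366]) cube([60, 1432, 25]);
translate([443, 0, 366]) cube([60, 1432, 25]);
translate([586, 0, 366]) cube([60, 1432, 25]);
translate([729, 0, 366]) cube([60, 1432, 25]);
translate([872, 0, 366]) cube([60, 1432, 25]);
translate([1015, 0, 366]) cube([60, 1432, 25]);
translate([1158, 0, 366]) cube([60, 1432, 25]);
translate([1301, 0, 366]) cube([60, 1432, 25]);
translate([1444, 0, 366]) cube([60, 1432, 25]);
translate([1587, 0, 366]) cube([60, 1432, 25]);
translate([1730, 0, 366]) cube([60, 1432, 25]);
translate([1873, 0, 366]) cube([60, 1432, 25]);


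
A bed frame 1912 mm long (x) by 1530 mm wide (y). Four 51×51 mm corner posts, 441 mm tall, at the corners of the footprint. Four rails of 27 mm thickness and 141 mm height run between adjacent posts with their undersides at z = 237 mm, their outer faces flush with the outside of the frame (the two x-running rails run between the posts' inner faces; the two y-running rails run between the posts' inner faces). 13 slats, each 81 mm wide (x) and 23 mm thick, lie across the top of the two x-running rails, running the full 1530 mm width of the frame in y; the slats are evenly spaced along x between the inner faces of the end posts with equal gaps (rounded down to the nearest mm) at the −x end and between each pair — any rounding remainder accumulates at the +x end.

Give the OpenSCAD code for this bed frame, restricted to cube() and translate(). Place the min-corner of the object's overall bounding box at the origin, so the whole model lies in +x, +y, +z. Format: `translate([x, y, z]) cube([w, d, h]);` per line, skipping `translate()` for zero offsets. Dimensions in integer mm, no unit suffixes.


// slat z = rail_z + rail_h = 237 + 141 = 378
// slat gap = ⌊(1810 − 13·81) / 14⌋ = 54
cube([51, 51, 441]);
translate([0, 1479, 0]) cube([51, 51, 441]);
translate([1861, 0, 0]) cube([51, 51, 441]);
translate([1861, 1479, 0]) cube([51, 51, 441]);
translate([51, 0, 237]) cube([1810, 27, 141]);
translate([51, 1503, 237]) cube([1810, 27, 141]);
translate([0, 51, 237]) cube([27, 1428, 141]);
translate([1885, 51, 237]) cube([27, 1428, 141]);
translate([105, 0, 378]) cube([81, 1530, 23]);
translate([240, 0, 378]) cube([81, 1530, 23]);
translate([375, 0, 378]) cube([81, 1530, 23]);
translate([510, 0, 378]) cube([81, 1530, 23]);
translate([645, 0, 378]) cube([81, 1530, 23]);
translate([780, 0, 378]) cube([81, 1530, 23]);
translate([915, 0, 378]) cube([81, 1530, 23]);
translate([1050, 0, 378]) cube([81, 1530, 23]);
translate([1185, 0, 378]) cube([81, 1530, 23]);
translate([1320, 0, 378]) cube([81, 1530, 23]);
translate([1455, 0, 378]) cube([81, 1530, 23]);
translate([1590, 0, 378]) cube([81, 1530, 23]);
translate([1725, 0, 378]) cube([81, 1530, 23]);


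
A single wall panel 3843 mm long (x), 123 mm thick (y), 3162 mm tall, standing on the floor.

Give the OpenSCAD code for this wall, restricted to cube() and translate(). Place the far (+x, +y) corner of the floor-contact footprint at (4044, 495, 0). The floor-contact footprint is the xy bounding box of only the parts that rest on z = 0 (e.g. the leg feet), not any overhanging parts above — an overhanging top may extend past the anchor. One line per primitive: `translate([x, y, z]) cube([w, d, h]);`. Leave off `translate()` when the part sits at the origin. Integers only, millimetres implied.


translate([201, 372, 0]) cube([3843, 123, 3162]);


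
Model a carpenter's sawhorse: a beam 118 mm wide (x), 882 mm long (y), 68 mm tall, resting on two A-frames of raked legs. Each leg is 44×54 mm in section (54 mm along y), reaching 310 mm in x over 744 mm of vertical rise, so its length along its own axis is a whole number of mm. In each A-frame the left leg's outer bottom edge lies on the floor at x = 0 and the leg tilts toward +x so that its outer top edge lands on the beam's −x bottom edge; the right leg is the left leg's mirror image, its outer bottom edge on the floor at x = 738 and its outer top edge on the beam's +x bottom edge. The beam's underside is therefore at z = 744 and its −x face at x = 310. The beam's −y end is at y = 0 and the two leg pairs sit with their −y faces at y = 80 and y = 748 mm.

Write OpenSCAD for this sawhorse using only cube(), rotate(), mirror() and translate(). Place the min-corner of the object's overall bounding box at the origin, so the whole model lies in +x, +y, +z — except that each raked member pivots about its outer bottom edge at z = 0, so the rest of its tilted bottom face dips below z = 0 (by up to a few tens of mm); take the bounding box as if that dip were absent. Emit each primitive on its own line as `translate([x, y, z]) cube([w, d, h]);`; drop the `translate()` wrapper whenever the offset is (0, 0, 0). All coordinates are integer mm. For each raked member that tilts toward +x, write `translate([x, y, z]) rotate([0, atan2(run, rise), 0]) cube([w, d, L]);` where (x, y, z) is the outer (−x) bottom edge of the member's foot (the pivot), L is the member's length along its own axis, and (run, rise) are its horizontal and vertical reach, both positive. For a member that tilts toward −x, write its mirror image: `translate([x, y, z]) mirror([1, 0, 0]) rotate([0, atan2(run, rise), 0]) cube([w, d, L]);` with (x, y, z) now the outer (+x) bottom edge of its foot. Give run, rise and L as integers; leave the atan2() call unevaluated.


translate([310, 0, 744]) cube([118, 882, 68]);
translate([0, 80, 0]) rotate([0, atan2(310, 744), 0]) cube([44, 54, 806]);
translate([738, 80, 0]) mirror([1, 0, 0]) rotate([0, atan2(310, 744), 0]) cube([44, 54, 806]);
translate([0, 748, 0]) rotate([0, atan2(310, 744), 0]) cube([44, 54, 806]);
translate([738, 748, 0]) mirror([1, 0, 0]) rotate([0, atan2(310, 744), 0]) cube([44, 54, 806]);


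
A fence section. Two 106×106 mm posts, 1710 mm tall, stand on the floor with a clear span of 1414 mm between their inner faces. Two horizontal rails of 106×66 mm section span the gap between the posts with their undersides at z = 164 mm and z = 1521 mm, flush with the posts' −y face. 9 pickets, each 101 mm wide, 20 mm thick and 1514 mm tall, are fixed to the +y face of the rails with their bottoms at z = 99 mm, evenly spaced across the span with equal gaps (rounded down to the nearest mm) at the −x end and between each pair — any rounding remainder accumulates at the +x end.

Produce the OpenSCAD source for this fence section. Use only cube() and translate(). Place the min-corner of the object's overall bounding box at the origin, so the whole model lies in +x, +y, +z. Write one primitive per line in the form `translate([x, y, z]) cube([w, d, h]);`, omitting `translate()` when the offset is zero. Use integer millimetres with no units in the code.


cube([106, 106, 1710]);
translate([1520, 0, 0]) cube([106, 106, 1710]);
translate([106, 0, 164]) cube([1414, 106, 66]);
translate([106, 0, 1521]) cube([1414, 106, 66]);
translate([156, 106, 99]) cube([101, 20, 1514]);
translate([307, 106, 99]) cube([101, 20, 1514]);
translate([458, 106, 99]) cube([101, 20, 1514]);
translate([609, 106, 99]) cube([101, 20, 1514]);
translate([760, 106, 99]) cube([101, 20, 1514]);
translate([911, 106, 99]) cube([101, 20, 1514]);
translate([1062, 106, 99]) cube([101, 20, 1514]);
translate([1213, 106, 99]) cube([101, 20, 1514]);
translate([1364, 106, 99]) cube([101, 20, 1514]);


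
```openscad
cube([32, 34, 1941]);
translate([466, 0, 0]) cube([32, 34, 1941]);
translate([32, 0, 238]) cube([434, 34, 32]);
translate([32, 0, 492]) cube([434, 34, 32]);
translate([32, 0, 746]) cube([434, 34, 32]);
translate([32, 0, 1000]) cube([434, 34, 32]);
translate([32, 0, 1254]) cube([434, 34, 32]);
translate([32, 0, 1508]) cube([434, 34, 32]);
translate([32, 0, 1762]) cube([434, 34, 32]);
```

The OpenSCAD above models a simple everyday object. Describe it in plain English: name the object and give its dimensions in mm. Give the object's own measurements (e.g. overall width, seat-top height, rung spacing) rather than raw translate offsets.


A straight ladder. Two 32×34 mm vertical rails, 1941 mm tall, stand 498 mm apart (outside-to-outside) with their front faces coplanar on the −y side. 7 rungs, each 34 mm deep and 32 mm tall, span between the inner faces of the rails, front faces flush with the rails. The lowest rung's underside is at z = 238 mm and rungs are spaced 254 mm apart (underside to underside).


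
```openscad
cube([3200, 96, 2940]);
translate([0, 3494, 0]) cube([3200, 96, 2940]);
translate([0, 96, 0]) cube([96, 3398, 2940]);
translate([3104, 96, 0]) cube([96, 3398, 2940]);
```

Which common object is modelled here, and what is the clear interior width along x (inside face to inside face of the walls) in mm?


A house (or room) frame. The interior width is 3008 mm.

Four 2940 mm walls enclosing a rectangle with no floor or roof — a room or house frame. Outside width is 3200 mm and wall thickness is 96 mm, so the interior width is 3200 − 2 × 96 = 3008 mm.


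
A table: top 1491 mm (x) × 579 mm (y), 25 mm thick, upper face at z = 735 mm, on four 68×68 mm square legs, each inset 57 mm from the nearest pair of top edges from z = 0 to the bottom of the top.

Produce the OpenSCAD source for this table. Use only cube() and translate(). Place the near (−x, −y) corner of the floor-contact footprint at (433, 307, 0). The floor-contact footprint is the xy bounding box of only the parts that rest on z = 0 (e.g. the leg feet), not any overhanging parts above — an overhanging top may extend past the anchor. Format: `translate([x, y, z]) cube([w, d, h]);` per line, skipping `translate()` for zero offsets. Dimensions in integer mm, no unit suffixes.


translate([376, 250, 710]) cube([1491, 579, 25]);
translate([433, 307, 0]) cube([68, 68, 710]);
translate([1742, 307, 0]) cube([68, 68, 710]);
translate([433, 704, 0]) cube([68, 68, 710]);
translate([1742, 704, 0]) cube([68, 68, 710]);


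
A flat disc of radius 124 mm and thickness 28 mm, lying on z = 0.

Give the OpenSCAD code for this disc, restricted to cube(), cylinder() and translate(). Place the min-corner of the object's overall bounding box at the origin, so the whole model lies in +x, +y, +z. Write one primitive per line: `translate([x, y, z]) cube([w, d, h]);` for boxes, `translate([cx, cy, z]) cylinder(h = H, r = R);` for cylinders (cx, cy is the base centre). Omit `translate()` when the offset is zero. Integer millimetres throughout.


translate([124, 124, 0]) cylinder(h = 28, r = 124);


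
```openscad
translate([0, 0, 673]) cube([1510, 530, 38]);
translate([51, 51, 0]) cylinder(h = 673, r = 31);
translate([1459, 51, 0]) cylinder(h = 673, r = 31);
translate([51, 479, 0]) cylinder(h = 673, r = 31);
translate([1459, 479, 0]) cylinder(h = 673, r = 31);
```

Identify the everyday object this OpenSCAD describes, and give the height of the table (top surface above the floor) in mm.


A table. The table height is 711 mm.

A 1510×530×38 slab sits at z = 673 on four Ø62 mm round legs — a table. The top surface is at 673 + 38 = 711 mm.


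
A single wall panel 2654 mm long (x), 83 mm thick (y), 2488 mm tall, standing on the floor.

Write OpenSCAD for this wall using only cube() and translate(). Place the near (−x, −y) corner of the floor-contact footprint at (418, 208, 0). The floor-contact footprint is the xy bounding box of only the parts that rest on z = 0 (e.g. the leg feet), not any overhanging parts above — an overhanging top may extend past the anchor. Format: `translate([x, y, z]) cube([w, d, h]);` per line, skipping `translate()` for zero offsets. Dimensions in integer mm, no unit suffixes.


translate([418, 208, 0]) cube([2654, 83, 2488]);


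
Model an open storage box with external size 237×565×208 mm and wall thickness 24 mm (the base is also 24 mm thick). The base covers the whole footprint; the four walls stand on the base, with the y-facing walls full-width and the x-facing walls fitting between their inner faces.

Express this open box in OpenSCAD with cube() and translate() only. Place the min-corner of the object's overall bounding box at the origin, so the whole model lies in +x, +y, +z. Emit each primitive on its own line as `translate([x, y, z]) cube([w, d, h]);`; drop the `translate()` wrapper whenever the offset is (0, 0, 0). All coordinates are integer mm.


cube([237, 565, 24]);
translate([0, 0, 24]) cube([237, 24, 184]);
translate([0, 541, 24]) cube([237, 24, 184]);
translate([0, 24, 24]) cube([24, 517, 184]);
translate([213, 24, 24]) cube([24, 517, 184]);


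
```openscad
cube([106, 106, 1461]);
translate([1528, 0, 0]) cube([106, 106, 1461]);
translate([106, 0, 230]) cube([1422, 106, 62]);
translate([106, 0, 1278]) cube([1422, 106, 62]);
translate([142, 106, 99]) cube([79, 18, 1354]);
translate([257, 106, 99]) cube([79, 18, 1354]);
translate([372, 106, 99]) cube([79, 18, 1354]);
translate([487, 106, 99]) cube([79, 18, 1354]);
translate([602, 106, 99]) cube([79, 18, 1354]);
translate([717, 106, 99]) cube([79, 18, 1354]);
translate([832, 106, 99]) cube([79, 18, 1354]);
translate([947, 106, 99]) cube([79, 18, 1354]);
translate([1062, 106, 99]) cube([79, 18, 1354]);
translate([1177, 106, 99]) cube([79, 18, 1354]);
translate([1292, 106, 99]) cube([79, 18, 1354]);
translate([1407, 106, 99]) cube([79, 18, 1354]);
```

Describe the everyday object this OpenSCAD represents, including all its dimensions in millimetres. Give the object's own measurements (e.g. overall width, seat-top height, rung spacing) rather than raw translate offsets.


A fence section. Two 106×106 mm posts, 1461 mm tall, stand on the floor with a clear span of 1422 mm between their inner faces. Two horizontal rails of 106×62 mm section span the gap between the posts with their undersides at z = 230 mm and z = 1278 mm, flush with the posts' −y face. 12 pickets, each 79 mm wide, 18 mm thick and 1354 mm tall, are fixed to the +y face of the rails with their bottoms at z = 99 mm, spaced across the span with a 36 mm gap after the −x post and between neighbouring pickets, with 42 mm left before the +x post.


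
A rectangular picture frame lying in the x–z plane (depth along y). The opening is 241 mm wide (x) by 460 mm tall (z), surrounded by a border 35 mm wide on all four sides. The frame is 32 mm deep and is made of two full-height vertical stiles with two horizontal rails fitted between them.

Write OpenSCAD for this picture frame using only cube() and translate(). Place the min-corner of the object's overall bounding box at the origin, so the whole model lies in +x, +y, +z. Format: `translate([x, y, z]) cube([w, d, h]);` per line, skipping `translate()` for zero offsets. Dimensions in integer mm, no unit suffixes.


cube([35, 32, 530]);
translate([276, 0, 0]) cube([35, 32, 530]);
translate([35, 0, 0]) cube([241, 32, 35]);
translate([35, 0, 495]) cube([241, 32, 35]);


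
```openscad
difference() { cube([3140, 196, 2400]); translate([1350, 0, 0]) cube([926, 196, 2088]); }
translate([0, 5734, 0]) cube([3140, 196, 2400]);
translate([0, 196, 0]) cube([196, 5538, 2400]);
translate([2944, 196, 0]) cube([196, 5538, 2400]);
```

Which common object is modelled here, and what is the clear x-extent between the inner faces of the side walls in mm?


A single room. The interior width is 2748 mm.

Four walls enclosing a rectangle with a door in the front wall — a room. Outside width 3140 minus two 196 mm walls gives 2748 mm.


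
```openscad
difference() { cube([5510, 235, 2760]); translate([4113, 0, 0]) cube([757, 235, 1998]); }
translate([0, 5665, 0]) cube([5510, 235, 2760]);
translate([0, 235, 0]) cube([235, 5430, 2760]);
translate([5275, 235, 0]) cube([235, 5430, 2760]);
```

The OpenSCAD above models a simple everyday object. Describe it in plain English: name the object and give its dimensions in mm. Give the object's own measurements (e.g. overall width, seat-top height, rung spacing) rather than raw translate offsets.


A single room: four walls, each 2760 mm tall and 235 mm thick, enclosing an outside footprint 5510×5900 mm (x × y), no floor or roof. The front and back walls (−y and +y sides) run the full x-width; the side walls fit between their inner faces. A door opening 757 mm wide and 1998 mm tall is cut through the front wall from the floor up, its −x edge 4113 mm from the wall's −x end.


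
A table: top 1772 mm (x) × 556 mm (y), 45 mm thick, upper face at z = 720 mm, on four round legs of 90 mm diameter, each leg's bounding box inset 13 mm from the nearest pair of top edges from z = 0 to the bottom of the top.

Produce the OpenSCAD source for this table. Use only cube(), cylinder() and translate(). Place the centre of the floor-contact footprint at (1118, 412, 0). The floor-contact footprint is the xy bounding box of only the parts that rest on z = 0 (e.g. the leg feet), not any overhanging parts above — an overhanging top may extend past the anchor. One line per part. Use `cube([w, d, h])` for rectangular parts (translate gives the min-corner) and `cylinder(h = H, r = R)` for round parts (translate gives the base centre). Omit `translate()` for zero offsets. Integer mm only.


translate([232, 134, 675]) cube([1772, 556, 45]);
translate([290, 192, 0]) cylinder(h = 675, r = 45);
translate([1946, 192, 0]) cylinder(h = 675, r = 45);
translate([290, 632, 0]) cylinder(h = 675, r = 45);
translate([1946, 632, 0]) cylinder(h = 675, r = 45);


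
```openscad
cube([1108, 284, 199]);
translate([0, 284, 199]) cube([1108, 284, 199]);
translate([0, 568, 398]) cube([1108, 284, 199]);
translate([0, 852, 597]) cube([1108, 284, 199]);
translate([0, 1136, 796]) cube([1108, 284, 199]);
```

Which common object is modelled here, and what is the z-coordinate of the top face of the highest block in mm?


A staircase. The total rise is 995 mm.

5 identical blocks, each offset up and back from the previous — a staircase. Each step is 199 mm tall and there are 5 of them, so the total rise is 5 × 199 = 995 mm.


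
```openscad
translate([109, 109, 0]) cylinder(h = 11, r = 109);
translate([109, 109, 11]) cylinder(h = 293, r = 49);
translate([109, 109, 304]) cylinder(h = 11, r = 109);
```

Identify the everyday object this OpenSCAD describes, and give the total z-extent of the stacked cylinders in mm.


A spool. The overall height is 315 mm.

Three coaxial cylinders, large–small–large — a spool. Two 11 mm flanges and a 293 mm core give 11 + 293 + 11 = 315 mm.


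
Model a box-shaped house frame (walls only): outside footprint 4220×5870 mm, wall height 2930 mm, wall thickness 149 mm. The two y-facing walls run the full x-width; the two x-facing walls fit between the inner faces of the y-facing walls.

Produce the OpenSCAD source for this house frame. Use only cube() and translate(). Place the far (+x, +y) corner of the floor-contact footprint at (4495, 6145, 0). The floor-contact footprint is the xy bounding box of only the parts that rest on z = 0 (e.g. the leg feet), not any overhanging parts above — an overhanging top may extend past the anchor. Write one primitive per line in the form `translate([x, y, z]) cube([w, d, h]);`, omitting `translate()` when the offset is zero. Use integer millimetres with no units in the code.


translate([275, 275, 0]) cube([4220, 149, 2930]);
translate([275, 5996, 0]) cube([4220, 149, 2930]);
translate([275, 424, 0]) cube([149, 5572, 2930]);
translate([4346, 424, 0]) cube([149, 5572, 2930]);


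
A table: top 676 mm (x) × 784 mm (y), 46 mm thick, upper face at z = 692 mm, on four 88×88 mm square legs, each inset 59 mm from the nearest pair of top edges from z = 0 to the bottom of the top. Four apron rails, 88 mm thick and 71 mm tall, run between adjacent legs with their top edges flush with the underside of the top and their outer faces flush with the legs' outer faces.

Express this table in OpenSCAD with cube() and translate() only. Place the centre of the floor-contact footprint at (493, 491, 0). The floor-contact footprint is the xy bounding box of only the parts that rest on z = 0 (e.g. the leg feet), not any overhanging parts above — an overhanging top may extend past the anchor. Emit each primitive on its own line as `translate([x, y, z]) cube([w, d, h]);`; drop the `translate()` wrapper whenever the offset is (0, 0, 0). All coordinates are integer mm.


translate([155, 99, 646]) cube([676, 784, 46]);
translate([214, 158, 0]) cube([88, 88, 646]);
translate([684, 158, 0]) cube([88, 88, 646]);
translate([214, 736, 0]) cube([88, 88, 646]);
translate([684, 736, 0]) cube([88, 88, 646]);
translate([302, 158, 575]) cube([382, 88, 71]);
translate([302, 736, 575]) cube([382, 88, 71]);
translate([214, 246, 575]) cube([88, 490, 71]);
translate([684, 246, 575]) cube([88, 490, 71]);


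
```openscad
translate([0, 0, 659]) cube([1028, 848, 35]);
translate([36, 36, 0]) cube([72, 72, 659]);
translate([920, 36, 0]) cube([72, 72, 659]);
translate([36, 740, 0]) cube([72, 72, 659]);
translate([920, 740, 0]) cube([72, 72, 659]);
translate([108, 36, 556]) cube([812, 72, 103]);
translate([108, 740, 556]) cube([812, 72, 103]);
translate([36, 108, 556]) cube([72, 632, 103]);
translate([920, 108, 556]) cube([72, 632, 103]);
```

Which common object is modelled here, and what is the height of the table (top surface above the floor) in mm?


A table. The table height is 694 mm.

A 1028×848×35 slab sits at z = 659 on four 72 mm square posts — a table. The top surface is at 659 + 35 = 694 mm.


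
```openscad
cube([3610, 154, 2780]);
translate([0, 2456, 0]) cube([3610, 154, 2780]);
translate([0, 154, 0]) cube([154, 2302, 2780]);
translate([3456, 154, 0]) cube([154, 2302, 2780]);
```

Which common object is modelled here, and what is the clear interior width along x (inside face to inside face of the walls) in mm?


A house (or room) frame. The interior width is 3302 mm.

Four 2780 mm walls enclosing a rectangle with no floor or roof — a room or house frame. Outside width is 3610 mm and wall thickness is 154 mm, so the interior width is 3610 − 2 × 154 = 3302 mm.


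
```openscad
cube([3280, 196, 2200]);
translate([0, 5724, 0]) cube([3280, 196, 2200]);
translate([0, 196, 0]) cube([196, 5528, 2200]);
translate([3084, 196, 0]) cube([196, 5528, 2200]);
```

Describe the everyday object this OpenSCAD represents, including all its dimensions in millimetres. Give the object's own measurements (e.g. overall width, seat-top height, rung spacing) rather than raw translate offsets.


The wall frame of a small rectangular building: four walls, each 2200 mm tall and 196 mm thick, enclosing a footprint 3280 mm (x) by 5920 mm (y) outside-to-outside, with no floor or roof. The front and back walls (the −y and +y sides) span the full width; the two side walls fit between them.


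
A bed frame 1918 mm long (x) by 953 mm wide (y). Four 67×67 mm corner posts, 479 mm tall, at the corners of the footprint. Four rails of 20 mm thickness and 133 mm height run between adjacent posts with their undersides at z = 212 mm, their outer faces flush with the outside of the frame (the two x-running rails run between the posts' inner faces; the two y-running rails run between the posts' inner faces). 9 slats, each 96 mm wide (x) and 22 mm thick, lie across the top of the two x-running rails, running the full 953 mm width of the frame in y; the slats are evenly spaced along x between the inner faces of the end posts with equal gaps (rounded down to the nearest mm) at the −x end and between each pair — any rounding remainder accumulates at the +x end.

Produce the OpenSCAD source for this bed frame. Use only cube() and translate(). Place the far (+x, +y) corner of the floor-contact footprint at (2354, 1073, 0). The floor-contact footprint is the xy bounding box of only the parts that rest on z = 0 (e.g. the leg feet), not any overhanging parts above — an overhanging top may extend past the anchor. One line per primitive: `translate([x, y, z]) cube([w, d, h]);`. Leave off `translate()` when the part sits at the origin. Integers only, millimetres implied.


translate([436, 120, 0]) cube([67, 67, 479]);
translate([436, 1006, 0]) cube([67, 67, 479]);
translate([2287, 120, 0]) cube([67, 67, 479]);
translate([2287, 1006, 0]) cube([67, 67, 479]);
translate([503, 120, 212]) cube([1784, 20, 133]);
translate([503, 1053, 212]) cube([1784, 20, 133]);
translate([436, 187, 212]) cube([20, 819, 133]);
translate([2334, 187, 212]) cube([20, 819, 133]);
translate([595, 120, 345]) cube([96, 953, 22]);
translate([783, 120, 345]) cube([96, 953, 22]);
translate([971, 120, 345]) cube([96, 953, 22]);
translate([1159, 120, 345]) cube([96, 953, 22]);
translate([1347, 120, 345]) cube([96, 953, 22]);
translate([1535, 120, 345]) cube([96, 953, 22]);
translate([1723, 120, 345]) cube([96, 953, 22]);
translate([1911, 120, 345]) cube([96, 953, 22]);
translate([2099, 120, 345]) cube([96, 953, 22]);
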